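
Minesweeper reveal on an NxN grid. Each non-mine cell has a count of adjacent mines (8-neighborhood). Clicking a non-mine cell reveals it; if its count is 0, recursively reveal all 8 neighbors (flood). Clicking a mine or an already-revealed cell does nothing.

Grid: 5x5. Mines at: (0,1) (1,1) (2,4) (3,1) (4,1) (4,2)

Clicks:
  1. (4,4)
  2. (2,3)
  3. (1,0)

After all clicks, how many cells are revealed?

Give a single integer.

Answer: 6

Derivation:
Click 1 (4,4) count=0: revealed 4 new [(3,3) (3,4) (4,3) (4,4)] -> total=4
Click 2 (2,3) count=1: revealed 1 new [(2,3)] -> total=5
Click 3 (1,0) count=2: revealed 1 new [(1,0)] -> total=6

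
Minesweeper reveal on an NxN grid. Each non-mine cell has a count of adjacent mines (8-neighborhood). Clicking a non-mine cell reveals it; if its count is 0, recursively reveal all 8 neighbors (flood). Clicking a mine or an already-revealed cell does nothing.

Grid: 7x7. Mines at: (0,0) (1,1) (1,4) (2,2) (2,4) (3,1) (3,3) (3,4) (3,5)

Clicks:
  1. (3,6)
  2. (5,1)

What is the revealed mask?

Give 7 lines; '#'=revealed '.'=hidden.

Click 1 (3,6) count=1: revealed 1 new [(3,6)] -> total=1
Click 2 (5,1) count=0: revealed 21 new [(4,0) (4,1) (4,2) (4,3) (4,4) (4,5) (4,6) (5,0) (5,1) (5,2) (5,3) (5,4) (5,5) (5,6) (6,0) (6,1) (6,2) (6,3) (6,4) (6,5) (6,6)] -> total=22

Answer: .......
.......
.......
......#
#######
#######
#######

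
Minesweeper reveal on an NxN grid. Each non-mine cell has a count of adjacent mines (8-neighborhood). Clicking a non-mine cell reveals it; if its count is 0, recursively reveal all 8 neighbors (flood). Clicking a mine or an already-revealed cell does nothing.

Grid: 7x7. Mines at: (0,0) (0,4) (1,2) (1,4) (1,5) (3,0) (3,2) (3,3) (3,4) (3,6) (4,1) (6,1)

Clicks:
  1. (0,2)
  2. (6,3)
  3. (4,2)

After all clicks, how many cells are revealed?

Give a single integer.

Answer: 16

Derivation:
Click 1 (0,2) count=1: revealed 1 new [(0,2)] -> total=1
Click 2 (6,3) count=0: revealed 15 new [(4,2) (4,3) (4,4) (4,5) (4,6) (5,2) (5,3) (5,4) (5,5) (5,6) (6,2) (6,3) (6,4) (6,5) (6,6)] -> total=16
Click 3 (4,2) count=3: revealed 0 new [(none)] -> total=16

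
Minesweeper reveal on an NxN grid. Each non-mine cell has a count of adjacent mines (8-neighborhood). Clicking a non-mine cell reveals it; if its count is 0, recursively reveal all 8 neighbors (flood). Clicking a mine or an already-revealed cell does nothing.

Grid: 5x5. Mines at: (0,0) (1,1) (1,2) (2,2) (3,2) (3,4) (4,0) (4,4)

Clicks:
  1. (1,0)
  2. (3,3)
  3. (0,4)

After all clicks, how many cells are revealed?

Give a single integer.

Answer: 8

Derivation:
Click 1 (1,0) count=2: revealed 1 new [(1,0)] -> total=1
Click 2 (3,3) count=4: revealed 1 new [(3,3)] -> total=2
Click 3 (0,4) count=0: revealed 6 new [(0,3) (0,4) (1,3) (1,4) (2,3) (2,4)] -> total=8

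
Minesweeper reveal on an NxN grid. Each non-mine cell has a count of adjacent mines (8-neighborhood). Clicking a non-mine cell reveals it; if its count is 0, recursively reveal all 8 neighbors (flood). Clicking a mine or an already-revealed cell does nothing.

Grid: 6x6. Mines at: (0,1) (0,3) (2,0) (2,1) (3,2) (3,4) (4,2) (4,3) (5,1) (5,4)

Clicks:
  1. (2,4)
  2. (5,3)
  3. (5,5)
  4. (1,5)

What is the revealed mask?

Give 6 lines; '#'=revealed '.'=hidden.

Click 1 (2,4) count=1: revealed 1 new [(2,4)] -> total=1
Click 2 (5,3) count=3: revealed 1 new [(5,3)] -> total=2
Click 3 (5,5) count=1: revealed 1 new [(5,5)] -> total=3
Click 4 (1,5) count=0: revealed 5 new [(0,4) (0,5) (1,4) (1,5) (2,5)] -> total=8

Answer: ....##
....##
....##
......
......
...#.#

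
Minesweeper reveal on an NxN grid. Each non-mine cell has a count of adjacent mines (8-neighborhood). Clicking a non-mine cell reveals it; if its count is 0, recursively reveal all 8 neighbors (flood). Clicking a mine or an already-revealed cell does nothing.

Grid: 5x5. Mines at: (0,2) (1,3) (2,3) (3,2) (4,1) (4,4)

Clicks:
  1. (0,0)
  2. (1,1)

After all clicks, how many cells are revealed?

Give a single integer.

Answer: 8

Derivation:
Click 1 (0,0) count=0: revealed 8 new [(0,0) (0,1) (1,0) (1,1) (2,0) (2,1) (3,0) (3,1)] -> total=8
Click 2 (1,1) count=1: revealed 0 new [(none)] -> total=8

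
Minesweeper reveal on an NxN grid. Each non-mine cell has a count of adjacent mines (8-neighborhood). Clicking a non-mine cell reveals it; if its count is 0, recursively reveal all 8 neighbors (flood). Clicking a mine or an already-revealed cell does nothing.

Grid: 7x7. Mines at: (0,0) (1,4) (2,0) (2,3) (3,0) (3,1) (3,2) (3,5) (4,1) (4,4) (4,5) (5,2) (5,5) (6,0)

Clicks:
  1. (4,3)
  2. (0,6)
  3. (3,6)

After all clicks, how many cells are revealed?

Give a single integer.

Click 1 (4,3) count=3: revealed 1 new [(4,3)] -> total=1
Click 2 (0,6) count=0: revealed 6 new [(0,5) (0,6) (1,5) (1,6) (2,5) (2,6)] -> total=7
Click 3 (3,6) count=2: revealed 1 new [(3,6)] -> total=8

Answer: 8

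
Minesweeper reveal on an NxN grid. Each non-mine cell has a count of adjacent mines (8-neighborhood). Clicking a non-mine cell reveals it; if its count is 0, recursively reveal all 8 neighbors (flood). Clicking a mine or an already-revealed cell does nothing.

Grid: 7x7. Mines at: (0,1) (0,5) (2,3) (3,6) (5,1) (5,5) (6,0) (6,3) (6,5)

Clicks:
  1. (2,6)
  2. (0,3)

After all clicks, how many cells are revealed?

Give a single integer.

Answer: 7

Derivation:
Click 1 (2,6) count=1: revealed 1 new [(2,6)] -> total=1
Click 2 (0,3) count=0: revealed 6 new [(0,2) (0,3) (0,4) (1,2) (1,3) (1,4)] -> total=7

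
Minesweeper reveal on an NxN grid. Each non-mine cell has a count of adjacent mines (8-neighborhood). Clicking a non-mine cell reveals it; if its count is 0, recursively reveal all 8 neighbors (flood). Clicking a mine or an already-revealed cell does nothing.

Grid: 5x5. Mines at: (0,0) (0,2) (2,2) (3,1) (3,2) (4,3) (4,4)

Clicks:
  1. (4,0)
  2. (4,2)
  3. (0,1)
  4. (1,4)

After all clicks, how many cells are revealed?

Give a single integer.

Answer: 11

Derivation:
Click 1 (4,0) count=1: revealed 1 new [(4,0)] -> total=1
Click 2 (4,2) count=3: revealed 1 new [(4,2)] -> total=2
Click 3 (0,1) count=2: revealed 1 new [(0,1)] -> total=3
Click 4 (1,4) count=0: revealed 8 new [(0,3) (0,4) (1,3) (1,4) (2,3) (2,4) (3,3) (3,4)] -> total=11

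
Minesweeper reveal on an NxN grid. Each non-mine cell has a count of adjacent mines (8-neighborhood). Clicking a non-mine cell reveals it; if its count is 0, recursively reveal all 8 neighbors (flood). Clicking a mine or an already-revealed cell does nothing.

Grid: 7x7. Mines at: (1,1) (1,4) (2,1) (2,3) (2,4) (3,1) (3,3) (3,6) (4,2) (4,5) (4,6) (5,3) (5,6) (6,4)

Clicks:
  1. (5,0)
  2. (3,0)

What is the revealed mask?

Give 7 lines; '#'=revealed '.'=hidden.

Click 1 (5,0) count=0: revealed 8 new [(4,0) (4,1) (5,0) (5,1) (5,2) (6,0) (6,1) (6,2)] -> total=8
Click 2 (3,0) count=2: revealed 1 new [(3,0)] -> total=9

Answer: .......
.......
.......
#......
##.....
###....
###....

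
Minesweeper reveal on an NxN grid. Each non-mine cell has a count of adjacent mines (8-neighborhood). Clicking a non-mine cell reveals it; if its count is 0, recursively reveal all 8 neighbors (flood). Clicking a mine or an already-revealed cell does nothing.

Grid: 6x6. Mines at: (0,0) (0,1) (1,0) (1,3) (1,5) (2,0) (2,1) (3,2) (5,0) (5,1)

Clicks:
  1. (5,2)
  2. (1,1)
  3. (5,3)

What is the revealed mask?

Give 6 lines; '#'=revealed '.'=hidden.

Answer: ......
.#....
...###
...###
..####
..####

Derivation:
Click 1 (5,2) count=1: revealed 1 new [(5,2)] -> total=1
Click 2 (1,1) count=5: revealed 1 new [(1,1)] -> total=2
Click 3 (5,3) count=0: revealed 13 new [(2,3) (2,4) (2,5) (3,3) (3,4) (3,5) (4,2) (4,3) (4,4) (4,5) (5,3) (5,4) (5,5)] -> total=15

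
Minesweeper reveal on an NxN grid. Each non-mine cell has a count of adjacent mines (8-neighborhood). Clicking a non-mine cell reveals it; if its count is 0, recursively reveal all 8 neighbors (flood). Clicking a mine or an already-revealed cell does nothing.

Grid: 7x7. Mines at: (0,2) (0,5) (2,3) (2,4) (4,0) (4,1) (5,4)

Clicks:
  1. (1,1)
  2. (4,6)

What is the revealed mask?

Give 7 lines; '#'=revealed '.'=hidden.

Answer: .......
.#...##
.....##
.....##
.....##
.....##
.....##

Derivation:
Click 1 (1,1) count=1: revealed 1 new [(1,1)] -> total=1
Click 2 (4,6) count=0: revealed 12 new [(1,5) (1,6) (2,5) (2,6) (3,5) (3,6) (4,5) (4,6) (5,5) (5,6) (6,5) (6,6)] -> total=13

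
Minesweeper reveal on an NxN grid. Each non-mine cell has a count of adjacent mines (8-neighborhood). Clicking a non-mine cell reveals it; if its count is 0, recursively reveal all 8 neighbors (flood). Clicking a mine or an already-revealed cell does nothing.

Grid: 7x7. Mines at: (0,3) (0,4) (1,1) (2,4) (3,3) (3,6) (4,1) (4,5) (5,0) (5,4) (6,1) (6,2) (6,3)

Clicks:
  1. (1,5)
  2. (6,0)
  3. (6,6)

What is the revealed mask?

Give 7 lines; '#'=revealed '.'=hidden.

Click 1 (1,5) count=2: revealed 1 new [(1,5)] -> total=1
Click 2 (6,0) count=2: revealed 1 new [(6,0)] -> total=2
Click 3 (6,6) count=0: revealed 4 new [(5,5) (5,6) (6,5) (6,6)] -> total=6

Answer: .......
.....#.
.......
.......
.......
.....##
#....##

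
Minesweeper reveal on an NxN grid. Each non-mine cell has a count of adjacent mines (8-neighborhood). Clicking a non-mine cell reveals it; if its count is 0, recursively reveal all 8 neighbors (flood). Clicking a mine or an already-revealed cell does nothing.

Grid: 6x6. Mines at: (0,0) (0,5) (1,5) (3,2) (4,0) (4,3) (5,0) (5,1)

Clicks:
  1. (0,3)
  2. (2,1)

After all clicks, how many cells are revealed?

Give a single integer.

Answer: 12

Derivation:
Click 1 (0,3) count=0: revealed 12 new [(0,1) (0,2) (0,3) (0,4) (1,1) (1,2) (1,3) (1,4) (2,1) (2,2) (2,3) (2,4)] -> total=12
Click 2 (2,1) count=1: revealed 0 new [(none)] -> total=12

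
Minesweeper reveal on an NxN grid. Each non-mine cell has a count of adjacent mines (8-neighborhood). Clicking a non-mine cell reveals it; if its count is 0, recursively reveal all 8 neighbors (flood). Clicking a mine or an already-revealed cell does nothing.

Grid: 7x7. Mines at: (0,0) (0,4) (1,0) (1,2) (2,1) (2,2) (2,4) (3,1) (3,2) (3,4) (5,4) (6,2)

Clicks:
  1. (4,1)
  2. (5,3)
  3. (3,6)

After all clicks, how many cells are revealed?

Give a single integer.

Answer: 16

Derivation:
Click 1 (4,1) count=2: revealed 1 new [(4,1)] -> total=1
Click 2 (5,3) count=2: revealed 1 new [(5,3)] -> total=2
Click 3 (3,6) count=0: revealed 14 new [(0,5) (0,6) (1,5) (1,6) (2,5) (2,6) (3,5) (3,6) (4,5) (4,6) (5,5) (5,6) (6,5) (6,6)] -> total=16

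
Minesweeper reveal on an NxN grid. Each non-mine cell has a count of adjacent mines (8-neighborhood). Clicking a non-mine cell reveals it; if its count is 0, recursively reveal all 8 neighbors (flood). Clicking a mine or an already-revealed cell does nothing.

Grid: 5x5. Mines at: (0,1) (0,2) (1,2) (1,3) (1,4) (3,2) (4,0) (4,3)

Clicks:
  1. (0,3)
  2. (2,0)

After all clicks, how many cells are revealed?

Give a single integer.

Click 1 (0,3) count=4: revealed 1 new [(0,3)] -> total=1
Click 2 (2,0) count=0: revealed 6 new [(1,0) (1,1) (2,0) (2,1) (3,0) (3,1)] -> total=7

Answer: 7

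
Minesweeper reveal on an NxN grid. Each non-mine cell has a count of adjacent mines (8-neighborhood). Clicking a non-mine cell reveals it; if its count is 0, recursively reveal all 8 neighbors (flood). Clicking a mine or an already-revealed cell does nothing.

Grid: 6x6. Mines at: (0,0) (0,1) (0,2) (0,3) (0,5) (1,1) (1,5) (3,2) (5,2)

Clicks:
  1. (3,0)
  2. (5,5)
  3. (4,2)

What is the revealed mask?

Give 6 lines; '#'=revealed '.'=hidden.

Click 1 (3,0) count=0: revealed 8 new [(2,0) (2,1) (3,0) (3,1) (4,0) (4,1) (5,0) (5,1)] -> total=8
Click 2 (5,5) count=0: revealed 12 new [(2,3) (2,4) (2,5) (3,3) (3,4) (3,5) (4,3) (4,4) (4,5) (5,3) (5,4) (5,5)] -> total=20
Click 3 (4,2) count=2: revealed 1 new [(4,2)] -> total=21

Answer: ......
......
##.###
##.###
######
##.###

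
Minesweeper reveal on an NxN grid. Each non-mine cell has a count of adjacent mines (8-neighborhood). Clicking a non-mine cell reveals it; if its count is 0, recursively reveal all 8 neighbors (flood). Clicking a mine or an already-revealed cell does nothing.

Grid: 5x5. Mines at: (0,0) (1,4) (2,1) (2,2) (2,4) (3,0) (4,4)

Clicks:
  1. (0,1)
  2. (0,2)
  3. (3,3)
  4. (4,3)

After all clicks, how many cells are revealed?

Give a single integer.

Click 1 (0,1) count=1: revealed 1 new [(0,1)] -> total=1
Click 2 (0,2) count=0: revealed 5 new [(0,2) (0,3) (1,1) (1,2) (1,3)] -> total=6
Click 3 (3,3) count=3: revealed 1 new [(3,3)] -> total=7
Click 4 (4,3) count=1: revealed 1 new [(4,3)] -> total=8

Answer: 8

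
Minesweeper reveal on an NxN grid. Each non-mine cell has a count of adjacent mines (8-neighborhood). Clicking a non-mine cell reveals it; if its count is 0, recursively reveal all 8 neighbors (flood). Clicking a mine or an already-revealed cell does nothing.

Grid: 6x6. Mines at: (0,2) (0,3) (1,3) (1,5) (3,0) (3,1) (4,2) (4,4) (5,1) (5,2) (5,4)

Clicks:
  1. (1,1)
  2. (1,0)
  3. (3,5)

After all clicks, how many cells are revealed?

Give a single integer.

Click 1 (1,1) count=1: revealed 1 new [(1,1)] -> total=1
Click 2 (1,0) count=0: revealed 5 new [(0,0) (0,1) (1,0) (2,0) (2,1)] -> total=6
Click 3 (3,5) count=1: revealed 1 new [(3,5)] -> total=7

Answer: 7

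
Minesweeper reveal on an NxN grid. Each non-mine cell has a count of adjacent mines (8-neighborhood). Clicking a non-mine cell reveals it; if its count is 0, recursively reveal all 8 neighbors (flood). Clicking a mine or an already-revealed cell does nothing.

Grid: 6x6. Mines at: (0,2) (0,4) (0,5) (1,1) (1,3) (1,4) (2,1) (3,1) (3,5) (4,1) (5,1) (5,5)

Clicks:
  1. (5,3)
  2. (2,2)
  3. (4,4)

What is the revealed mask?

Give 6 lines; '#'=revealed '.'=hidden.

Click 1 (5,3) count=0: revealed 12 new [(2,2) (2,3) (2,4) (3,2) (3,3) (3,4) (4,2) (4,3) (4,4) (5,2) (5,3) (5,4)] -> total=12
Click 2 (2,2) count=4: revealed 0 new [(none)] -> total=12
Click 3 (4,4) count=2: revealed 0 new [(none)] -> total=12

Answer: ......
......
..###.
..###.
..###.
..###.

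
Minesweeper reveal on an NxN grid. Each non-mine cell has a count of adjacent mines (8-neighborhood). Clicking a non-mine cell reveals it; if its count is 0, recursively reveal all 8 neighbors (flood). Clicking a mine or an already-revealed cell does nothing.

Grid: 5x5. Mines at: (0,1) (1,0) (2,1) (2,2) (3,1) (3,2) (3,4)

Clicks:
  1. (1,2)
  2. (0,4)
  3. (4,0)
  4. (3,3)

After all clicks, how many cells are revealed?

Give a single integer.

Answer: 10

Derivation:
Click 1 (1,2) count=3: revealed 1 new [(1,2)] -> total=1
Click 2 (0,4) count=0: revealed 7 new [(0,2) (0,3) (0,4) (1,3) (1,4) (2,3) (2,4)] -> total=8
Click 3 (4,0) count=1: revealed 1 new [(4,0)] -> total=9
Click 4 (3,3) count=3: revealed 1 new [(3,3)] -> total=10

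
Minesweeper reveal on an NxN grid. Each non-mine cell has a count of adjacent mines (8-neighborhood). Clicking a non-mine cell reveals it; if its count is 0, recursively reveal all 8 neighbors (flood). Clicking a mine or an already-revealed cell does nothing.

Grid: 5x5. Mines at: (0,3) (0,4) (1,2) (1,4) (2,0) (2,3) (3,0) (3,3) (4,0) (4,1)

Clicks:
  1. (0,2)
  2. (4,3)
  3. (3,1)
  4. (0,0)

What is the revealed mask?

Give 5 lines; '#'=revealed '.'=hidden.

Answer: ###..
##...
.....
.#...
...#.

Derivation:
Click 1 (0,2) count=2: revealed 1 new [(0,2)] -> total=1
Click 2 (4,3) count=1: revealed 1 new [(4,3)] -> total=2
Click 3 (3,1) count=4: revealed 1 new [(3,1)] -> total=3
Click 4 (0,0) count=0: revealed 4 new [(0,0) (0,1) (1,0) (1,1)] -> total=7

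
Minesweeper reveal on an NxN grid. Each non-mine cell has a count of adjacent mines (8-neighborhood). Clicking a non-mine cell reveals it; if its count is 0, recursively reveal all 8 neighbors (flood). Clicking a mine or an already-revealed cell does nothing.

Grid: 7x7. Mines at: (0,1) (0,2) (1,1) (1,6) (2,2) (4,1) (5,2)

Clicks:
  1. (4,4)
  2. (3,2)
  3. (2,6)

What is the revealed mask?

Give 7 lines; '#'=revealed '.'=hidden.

Click 1 (4,4) count=0: revealed 26 new [(0,3) (0,4) (0,5) (1,3) (1,4) (1,5) (2,3) (2,4) (2,5) (2,6) (3,3) (3,4) (3,5) (3,6) (4,3) (4,4) (4,5) (4,6) (5,3) (5,4) (5,5) (5,6) (6,3) (6,4) (6,5) (6,6)] -> total=26
Click 2 (3,2) count=2: revealed 1 new [(3,2)] -> total=27
Click 3 (2,6) count=1: revealed 0 new [(none)] -> total=27

Answer: ...###.
...###.
...####
..#####
...####
...####
...####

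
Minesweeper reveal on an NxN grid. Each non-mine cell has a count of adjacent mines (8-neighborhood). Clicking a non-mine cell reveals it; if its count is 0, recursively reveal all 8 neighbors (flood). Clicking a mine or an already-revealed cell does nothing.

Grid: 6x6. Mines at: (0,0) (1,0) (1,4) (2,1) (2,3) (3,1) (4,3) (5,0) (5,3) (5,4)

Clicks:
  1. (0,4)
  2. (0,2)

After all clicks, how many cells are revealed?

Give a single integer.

Click 1 (0,4) count=1: revealed 1 new [(0,4)] -> total=1
Click 2 (0,2) count=0: revealed 6 new [(0,1) (0,2) (0,3) (1,1) (1,2) (1,3)] -> total=7

Answer: 7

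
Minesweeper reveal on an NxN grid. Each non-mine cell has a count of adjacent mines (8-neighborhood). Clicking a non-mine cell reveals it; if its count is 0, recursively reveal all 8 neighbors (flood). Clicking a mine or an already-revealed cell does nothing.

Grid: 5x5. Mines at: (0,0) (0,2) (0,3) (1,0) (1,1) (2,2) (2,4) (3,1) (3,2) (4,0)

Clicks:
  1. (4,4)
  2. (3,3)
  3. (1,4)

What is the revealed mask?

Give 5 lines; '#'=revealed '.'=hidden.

Click 1 (4,4) count=0: revealed 4 new [(3,3) (3,4) (4,3) (4,4)] -> total=4
Click 2 (3,3) count=3: revealed 0 new [(none)] -> total=4
Click 3 (1,4) count=2: revealed 1 new [(1,4)] -> total=5

Answer: .....
....#
.....
...##
...##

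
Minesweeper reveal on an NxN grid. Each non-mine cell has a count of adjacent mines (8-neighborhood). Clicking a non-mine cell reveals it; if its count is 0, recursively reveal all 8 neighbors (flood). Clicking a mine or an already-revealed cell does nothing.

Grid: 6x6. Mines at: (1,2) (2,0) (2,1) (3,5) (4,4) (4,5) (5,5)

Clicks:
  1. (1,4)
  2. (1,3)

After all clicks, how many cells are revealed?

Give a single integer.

Answer: 9

Derivation:
Click 1 (1,4) count=0: revealed 9 new [(0,3) (0,4) (0,5) (1,3) (1,4) (1,5) (2,3) (2,4) (2,5)] -> total=9
Click 2 (1,3) count=1: revealed 0 new [(none)] -> total=9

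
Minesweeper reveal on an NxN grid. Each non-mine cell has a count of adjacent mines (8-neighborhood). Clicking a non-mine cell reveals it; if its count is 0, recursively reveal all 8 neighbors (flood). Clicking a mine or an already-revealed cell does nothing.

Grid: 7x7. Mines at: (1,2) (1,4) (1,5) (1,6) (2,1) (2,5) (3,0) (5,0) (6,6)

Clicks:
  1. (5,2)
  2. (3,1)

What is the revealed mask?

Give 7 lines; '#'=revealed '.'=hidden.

Answer: .......
.......
..###..
.######
.######
.######
.#####.

Derivation:
Click 1 (5,2) count=0: revealed 26 new [(2,2) (2,3) (2,4) (3,1) (3,2) (3,3) (3,4) (3,5) (3,6) (4,1) (4,2) (4,3) (4,4) (4,5) (4,6) (5,1) (5,2) (5,3) (5,4) (5,5) (5,6) (6,1) (6,2) (6,3) (6,4) (6,5)] -> total=26
Click 2 (3,1) count=2: revealed 0 new [(none)] -> total=26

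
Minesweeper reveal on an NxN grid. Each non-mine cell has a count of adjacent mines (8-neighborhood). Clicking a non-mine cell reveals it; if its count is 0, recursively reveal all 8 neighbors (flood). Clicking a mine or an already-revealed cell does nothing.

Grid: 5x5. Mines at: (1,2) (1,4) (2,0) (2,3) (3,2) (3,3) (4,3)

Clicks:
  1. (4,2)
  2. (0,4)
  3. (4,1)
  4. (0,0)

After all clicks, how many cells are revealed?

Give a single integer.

Click 1 (4,2) count=3: revealed 1 new [(4,2)] -> total=1
Click 2 (0,4) count=1: revealed 1 new [(0,4)] -> total=2
Click 3 (4,1) count=1: revealed 1 new [(4,1)] -> total=3
Click 4 (0,0) count=0: revealed 4 new [(0,0) (0,1) (1,0) (1,1)] -> total=7

Answer: 7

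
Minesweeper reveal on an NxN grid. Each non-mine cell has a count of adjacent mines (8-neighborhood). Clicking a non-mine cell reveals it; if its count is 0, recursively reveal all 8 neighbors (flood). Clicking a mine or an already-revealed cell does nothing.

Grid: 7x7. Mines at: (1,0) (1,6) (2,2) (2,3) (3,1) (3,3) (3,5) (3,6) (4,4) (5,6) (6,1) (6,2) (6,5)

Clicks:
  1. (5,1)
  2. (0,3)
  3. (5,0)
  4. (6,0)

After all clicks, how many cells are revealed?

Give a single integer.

Click 1 (5,1) count=2: revealed 1 new [(5,1)] -> total=1
Click 2 (0,3) count=0: revealed 10 new [(0,1) (0,2) (0,3) (0,4) (0,5) (1,1) (1,2) (1,3) (1,4) (1,5)] -> total=11
Click 3 (5,0) count=1: revealed 1 new [(5,0)] -> total=12
Click 4 (6,0) count=1: revealed 1 new [(6,0)] -> total=13

Answer: 13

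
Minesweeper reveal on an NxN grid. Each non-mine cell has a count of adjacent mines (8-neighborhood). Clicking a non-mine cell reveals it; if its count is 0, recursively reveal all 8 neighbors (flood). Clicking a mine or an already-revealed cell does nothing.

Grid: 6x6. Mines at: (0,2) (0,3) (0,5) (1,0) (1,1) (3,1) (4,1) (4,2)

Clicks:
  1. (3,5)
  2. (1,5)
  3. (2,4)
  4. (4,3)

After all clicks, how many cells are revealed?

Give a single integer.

Click 1 (3,5) count=0: revealed 18 new [(1,2) (1,3) (1,4) (1,5) (2,2) (2,3) (2,4) (2,5) (3,2) (3,3) (3,4) (3,5) (4,3) (4,4) (4,5) (5,3) (5,4) (5,5)] -> total=18
Click 2 (1,5) count=1: revealed 0 new [(none)] -> total=18
Click 3 (2,4) count=0: revealed 0 new [(none)] -> total=18
Click 4 (4,3) count=1: revealed 0 new [(none)] -> total=18

Answer: 18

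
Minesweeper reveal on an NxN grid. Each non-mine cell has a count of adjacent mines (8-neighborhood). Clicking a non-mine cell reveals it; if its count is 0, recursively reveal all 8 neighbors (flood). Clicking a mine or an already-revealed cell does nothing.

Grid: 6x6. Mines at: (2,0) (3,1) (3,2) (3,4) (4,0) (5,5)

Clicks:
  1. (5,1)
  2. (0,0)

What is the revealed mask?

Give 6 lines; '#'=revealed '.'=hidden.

Answer: ######
######
.#####
......
......
.#....

Derivation:
Click 1 (5,1) count=1: revealed 1 new [(5,1)] -> total=1
Click 2 (0,0) count=0: revealed 17 new [(0,0) (0,1) (0,2) (0,3) (0,4) (0,5) (1,0) (1,1) (1,2) (1,3) (1,4) (1,5) (2,1) (2,2) (2,3) (2,4) (2,5)] -> total=18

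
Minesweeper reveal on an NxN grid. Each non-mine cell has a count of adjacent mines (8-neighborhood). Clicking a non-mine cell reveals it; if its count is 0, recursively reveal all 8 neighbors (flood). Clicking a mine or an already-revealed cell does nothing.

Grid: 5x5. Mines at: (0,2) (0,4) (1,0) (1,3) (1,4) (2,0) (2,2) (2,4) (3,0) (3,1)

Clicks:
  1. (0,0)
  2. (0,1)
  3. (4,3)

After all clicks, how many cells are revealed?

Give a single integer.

Answer: 8

Derivation:
Click 1 (0,0) count=1: revealed 1 new [(0,0)] -> total=1
Click 2 (0,1) count=2: revealed 1 new [(0,1)] -> total=2
Click 3 (4,3) count=0: revealed 6 new [(3,2) (3,3) (3,4) (4,2) (4,3) (4,4)] -> total=8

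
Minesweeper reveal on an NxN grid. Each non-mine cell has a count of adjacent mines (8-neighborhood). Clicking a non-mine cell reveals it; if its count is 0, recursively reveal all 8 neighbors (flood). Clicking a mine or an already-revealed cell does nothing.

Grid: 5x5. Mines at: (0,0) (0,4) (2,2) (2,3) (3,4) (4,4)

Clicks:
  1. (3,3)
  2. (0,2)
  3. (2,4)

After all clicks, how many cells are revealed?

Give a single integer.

Click 1 (3,3) count=4: revealed 1 new [(3,3)] -> total=1
Click 2 (0,2) count=0: revealed 6 new [(0,1) (0,2) (0,3) (1,1) (1,2) (1,3)] -> total=7
Click 3 (2,4) count=2: revealed 1 new [(2,4)] -> total=8

Answer: 8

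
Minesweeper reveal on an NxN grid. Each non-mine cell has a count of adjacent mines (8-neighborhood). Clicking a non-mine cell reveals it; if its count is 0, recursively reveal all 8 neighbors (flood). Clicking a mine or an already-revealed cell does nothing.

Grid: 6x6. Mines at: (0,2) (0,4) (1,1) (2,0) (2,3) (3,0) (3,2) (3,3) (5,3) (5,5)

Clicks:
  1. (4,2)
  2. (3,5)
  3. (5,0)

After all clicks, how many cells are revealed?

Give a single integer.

Answer: 14

Derivation:
Click 1 (4,2) count=3: revealed 1 new [(4,2)] -> total=1
Click 2 (3,5) count=0: revealed 8 new [(1,4) (1,5) (2,4) (2,5) (3,4) (3,5) (4,4) (4,5)] -> total=9
Click 3 (5,0) count=0: revealed 5 new [(4,0) (4,1) (5,0) (5,1) (5,2)] -> total=14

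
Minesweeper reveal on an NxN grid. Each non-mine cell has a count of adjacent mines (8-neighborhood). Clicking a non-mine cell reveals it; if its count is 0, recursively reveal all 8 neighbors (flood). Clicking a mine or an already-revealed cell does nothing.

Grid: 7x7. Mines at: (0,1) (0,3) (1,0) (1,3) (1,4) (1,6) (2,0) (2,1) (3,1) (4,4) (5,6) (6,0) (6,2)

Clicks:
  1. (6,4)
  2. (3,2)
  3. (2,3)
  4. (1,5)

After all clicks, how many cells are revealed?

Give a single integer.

Answer: 9

Derivation:
Click 1 (6,4) count=0: revealed 6 new [(5,3) (5,4) (5,5) (6,3) (6,4) (6,5)] -> total=6
Click 2 (3,2) count=2: revealed 1 new [(3,2)] -> total=7
Click 3 (2,3) count=2: revealed 1 new [(2,3)] -> total=8
Click 4 (1,5) count=2: revealed 1 new [(1,5)] -> total=9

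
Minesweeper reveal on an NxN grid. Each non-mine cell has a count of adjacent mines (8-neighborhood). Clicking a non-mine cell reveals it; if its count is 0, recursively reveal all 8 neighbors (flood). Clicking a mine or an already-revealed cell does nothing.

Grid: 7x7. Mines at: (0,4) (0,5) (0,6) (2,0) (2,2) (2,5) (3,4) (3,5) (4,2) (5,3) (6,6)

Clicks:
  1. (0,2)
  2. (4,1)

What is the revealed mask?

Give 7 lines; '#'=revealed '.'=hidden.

Answer: ####...
####...
.......
.......
.#.....
.......
.......

Derivation:
Click 1 (0,2) count=0: revealed 8 new [(0,0) (0,1) (0,2) (0,3) (1,0) (1,1) (1,2) (1,3)] -> total=8
Click 2 (4,1) count=1: revealed 1 new [(4,1)] -> total=9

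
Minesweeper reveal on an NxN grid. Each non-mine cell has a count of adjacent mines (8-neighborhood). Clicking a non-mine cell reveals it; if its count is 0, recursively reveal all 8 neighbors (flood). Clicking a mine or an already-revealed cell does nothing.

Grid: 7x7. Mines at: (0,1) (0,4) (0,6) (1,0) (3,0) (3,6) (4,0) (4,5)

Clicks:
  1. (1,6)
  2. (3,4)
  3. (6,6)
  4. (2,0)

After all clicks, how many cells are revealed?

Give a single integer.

Answer: 35

Derivation:
Click 1 (1,6) count=1: revealed 1 new [(1,6)] -> total=1
Click 2 (3,4) count=1: revealed 1 new [(3,4)] -> total=2
Click 3 (6,6) count=0: revealed 32 new [(1,1) (1,2) (1,3) (1,4) (1,5) (2,1) (2,2) (2,3) (2,4) (2,5) (3,1) (3,2) (3,3) (3,5) (4,1) (4,2) (4,3) (4,4) (5,0) (5,1) (5,2) (5,3) (5,4) (5,5) (5,6) (6,0) (6,1) (6,2) (6,3) (6,4) (6,5) (6,6)] -> total=34
Click 4 (2,0) count=2: revealed 1 new [(2,0)] -> total=35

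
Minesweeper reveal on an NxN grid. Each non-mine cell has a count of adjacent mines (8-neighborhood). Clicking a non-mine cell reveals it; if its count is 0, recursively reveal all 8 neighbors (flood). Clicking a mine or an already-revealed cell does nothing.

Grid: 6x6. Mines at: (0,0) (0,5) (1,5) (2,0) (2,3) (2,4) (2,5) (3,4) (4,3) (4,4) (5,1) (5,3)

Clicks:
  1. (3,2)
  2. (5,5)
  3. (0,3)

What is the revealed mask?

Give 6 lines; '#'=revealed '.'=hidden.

Answer: .####.
.####.
......
..#...
......
.....#

Derivation:
Click 1 (3,2) count=2: revealed 1 new [(3,2)] -> total=1
Click 2 (5,5) count=1: revealed 1 new [(5,5)] -> total=2
Click 3 (0,3) count=0: revealed 8 new [(0,1) (0,2) (0,3) (0,4) (1,1) (1,2) (1,3) (1,4)] -> total=10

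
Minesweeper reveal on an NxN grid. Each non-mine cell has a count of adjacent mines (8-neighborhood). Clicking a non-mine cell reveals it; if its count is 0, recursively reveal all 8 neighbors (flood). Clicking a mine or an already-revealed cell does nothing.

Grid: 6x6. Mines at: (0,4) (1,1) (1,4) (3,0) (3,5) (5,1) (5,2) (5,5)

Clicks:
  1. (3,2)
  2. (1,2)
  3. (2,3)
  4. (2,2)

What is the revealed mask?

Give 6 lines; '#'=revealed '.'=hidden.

Answer: ......
..#...
.####.
.####.
.####.
......

Derivation:
Click 1 (3,2) count=0: revealed 12 new [(2,1) (2,2) (2,3) (2,4) (3,1) (3,2) (3,3) (3,4) (4,1) (4,2) (4,3) (4,4)] -> total=12
Click 2 (1,2) count=1: revealed 1 new [(1,2)] -> total=13
Click 3 (2,3) count=1: revealed 0 new [(none)] -> total=13
Click 4 (2,2) count=1: revealed 0 new [(none)] -> total=13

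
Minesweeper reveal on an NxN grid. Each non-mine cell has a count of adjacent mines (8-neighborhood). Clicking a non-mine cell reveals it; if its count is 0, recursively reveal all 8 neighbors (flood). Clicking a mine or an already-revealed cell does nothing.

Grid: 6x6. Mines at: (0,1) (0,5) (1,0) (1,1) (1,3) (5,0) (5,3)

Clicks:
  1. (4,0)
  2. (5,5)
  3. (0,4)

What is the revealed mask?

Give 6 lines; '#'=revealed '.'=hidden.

Click 1 (4,0) count=1: revealed 1 new [(4,0)] -> total=1
Click 2 (5,5) count=0: revealed 21 new [(1,4) (1,5) (2,0) (2,1) (2,2) (2,3) (2,4) (2,5) (3,0) (3,1) (3,2) (3,3) (3,4) (3,5) (4,1) (4,2) (4,3) (4,4) (4,5) (5,4) (5,5)] -> total=22
Click 3 (0,4) count=2: revealed 1 new [(0,4)] -> total=23

Answer: ....#.
....##
######
######
######
....##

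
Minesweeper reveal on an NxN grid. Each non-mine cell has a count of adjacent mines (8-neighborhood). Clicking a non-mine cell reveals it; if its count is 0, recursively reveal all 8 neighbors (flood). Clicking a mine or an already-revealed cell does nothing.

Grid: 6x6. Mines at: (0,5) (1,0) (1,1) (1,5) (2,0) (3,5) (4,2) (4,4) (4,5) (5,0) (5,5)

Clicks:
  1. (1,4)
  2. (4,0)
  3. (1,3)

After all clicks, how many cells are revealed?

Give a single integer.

Answer: 13

Derivation:
Click 1 (1,4) count=2: revealed 1 new [(1,4)] -> total=1
Click 2 (4,0) count=1: revealed 1 new [(4,0)] -> total=2
Click 3 (1,3) count=0: revealed 11 new [(0,2) (0,3) (0,4) (1,2) (1,3) (2,2) (2,3) (2,4) (3,2) (3,3) (3,4)] -> total=13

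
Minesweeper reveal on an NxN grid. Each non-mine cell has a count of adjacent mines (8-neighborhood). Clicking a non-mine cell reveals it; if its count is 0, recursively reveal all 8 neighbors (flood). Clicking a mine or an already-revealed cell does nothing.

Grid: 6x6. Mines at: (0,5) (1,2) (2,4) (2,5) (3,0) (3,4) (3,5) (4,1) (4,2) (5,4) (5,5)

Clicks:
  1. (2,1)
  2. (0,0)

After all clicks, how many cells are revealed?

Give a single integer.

Click 1 (2,1) count=2: revealed 1 new [(2,1)] -> total=1
Click 2 (0,0) count=0: revealed 5 new [(0,0) (0,1) (1,0) (1,1) (2,0)] -> total=6

Answer: 6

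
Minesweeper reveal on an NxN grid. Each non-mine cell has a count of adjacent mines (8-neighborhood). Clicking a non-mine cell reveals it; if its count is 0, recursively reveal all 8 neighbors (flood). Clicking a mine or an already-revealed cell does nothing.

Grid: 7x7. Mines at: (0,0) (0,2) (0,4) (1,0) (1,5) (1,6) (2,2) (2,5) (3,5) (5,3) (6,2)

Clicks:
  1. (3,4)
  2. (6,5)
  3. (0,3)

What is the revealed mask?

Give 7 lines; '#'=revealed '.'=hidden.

Click 1 (3,4) count=2: revealed 1 new [(3,4)] -> total=1
Click 2 (6,5) count=0: revealed 9 new [(4,4) (4,5) (4,6) (5,4) (5,5) (5,6) (6,4) (6,5) (6,6)] -> total=10
Click 3 (0,3) count=2: revealed 1 new [(0,3)] -> total=11

Answer: ...#...
.......
.......
....#..
....###
....###
....###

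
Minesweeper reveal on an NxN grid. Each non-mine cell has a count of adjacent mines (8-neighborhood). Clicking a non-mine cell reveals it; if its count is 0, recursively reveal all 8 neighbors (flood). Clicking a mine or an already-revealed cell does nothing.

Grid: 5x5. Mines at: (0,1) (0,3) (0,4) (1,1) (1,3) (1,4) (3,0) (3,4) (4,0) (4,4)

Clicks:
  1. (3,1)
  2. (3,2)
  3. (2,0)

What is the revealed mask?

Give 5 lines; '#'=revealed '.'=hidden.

Answer: .....
.....
####.
.###.
.###.

Derivation:
Click 1 (3,1) count=2: revealed 1 new [(3,1)] -> total=1
Click 2 (3,2) count=0: revealed 8 new [(2,1) (2,2) (2,3) (3,2) (3,3) (4,1) (4,2) (4,3)] -> total=9
Click 3 (2,0) count=2: revealed 1 new [(2,0)] -> total=10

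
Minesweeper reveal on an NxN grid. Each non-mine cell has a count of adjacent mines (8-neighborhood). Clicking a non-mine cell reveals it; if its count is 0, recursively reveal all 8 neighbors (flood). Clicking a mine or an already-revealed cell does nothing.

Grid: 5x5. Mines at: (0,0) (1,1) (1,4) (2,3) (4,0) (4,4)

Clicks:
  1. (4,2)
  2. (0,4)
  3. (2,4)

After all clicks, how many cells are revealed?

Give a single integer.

Answer: 8

Derivation:
Click 1 (4,2) count=0: revealed 6 new [(3,1) (3,2) (3,3) (4,1) (4,2) (4,3)] -> total=6
Click 2 (0,4) count=1: revealed 1 new [(0,4)] -> total=7
Click 3 (2,4) count=2: revealed 1 new [(2,4)] -> total=8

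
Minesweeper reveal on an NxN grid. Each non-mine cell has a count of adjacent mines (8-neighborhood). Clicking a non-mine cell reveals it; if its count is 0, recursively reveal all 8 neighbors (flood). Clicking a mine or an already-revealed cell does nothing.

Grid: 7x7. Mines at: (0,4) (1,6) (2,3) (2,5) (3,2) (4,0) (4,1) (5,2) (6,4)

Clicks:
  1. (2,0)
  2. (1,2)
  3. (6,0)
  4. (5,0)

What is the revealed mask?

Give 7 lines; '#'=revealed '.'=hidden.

Answer: ####...
####...
###....
##.....
.......
##.....
##.....

Derivation:
Click 1 (2,0) count=0: revealed 13 new [(0,0) (0,1) (0,2) (0,3) (1,0) (1,1) (1,2) (1,3) (2,0) (2,1) (2,2) (3,0) (3,1)] -> total=13
Click 2 (1,2) count=1: revealed 0 new [(none)] -> total=13
Click 3 (6,0) count=0: revealed 4 new [(5,0) (5,1) (6,0) (6,1)] -> total=17
Click 4 (5,0) count=2: revealed 0 new [(none)] -> total=17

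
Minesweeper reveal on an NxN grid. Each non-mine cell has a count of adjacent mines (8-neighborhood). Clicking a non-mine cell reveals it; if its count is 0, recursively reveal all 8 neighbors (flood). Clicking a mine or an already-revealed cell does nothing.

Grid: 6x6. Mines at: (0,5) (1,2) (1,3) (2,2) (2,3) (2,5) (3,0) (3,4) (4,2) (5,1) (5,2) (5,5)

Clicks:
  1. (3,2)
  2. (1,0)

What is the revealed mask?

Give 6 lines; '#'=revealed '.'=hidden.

Answer: ##....
##....
##....
..#...
......
......

Derivation:
Click 1 (3,2) count=3: revealed 1 new [(3,2)] -> total=1
Click 2 (1,0) count=0: revealed 6 new [(0,0) (0,1) (1,0) (1,1) (2,0) (2,1)] -> total=7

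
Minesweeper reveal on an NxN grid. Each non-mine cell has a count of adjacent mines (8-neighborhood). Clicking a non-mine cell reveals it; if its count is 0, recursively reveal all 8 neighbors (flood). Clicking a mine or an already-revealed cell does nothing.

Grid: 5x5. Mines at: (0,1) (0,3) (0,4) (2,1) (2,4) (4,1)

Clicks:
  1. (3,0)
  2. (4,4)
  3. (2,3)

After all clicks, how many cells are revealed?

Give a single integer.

Answer: 8

Derivation:
Click 1 (3,0) count=2: revealed 1 new [(3,0)] -> total=1
Click 2 (4,4) count=0: revealed 6 new [(3,2) (3,3) (3,4) (4,2) (4,3) (4,4)] -> total=7
Click 3 (2,3) count=1: revealed 1 new [(2,3)] -> total=8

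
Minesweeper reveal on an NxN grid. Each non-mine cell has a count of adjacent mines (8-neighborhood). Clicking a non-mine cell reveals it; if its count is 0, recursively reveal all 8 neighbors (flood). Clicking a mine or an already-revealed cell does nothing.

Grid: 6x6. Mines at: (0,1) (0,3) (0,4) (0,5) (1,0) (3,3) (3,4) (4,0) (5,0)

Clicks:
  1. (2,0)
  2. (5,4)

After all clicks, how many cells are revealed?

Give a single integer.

Click 1 (2,0) count=1: revealed 1 new [(2,0)] -> total=1
Click 2 (5,4) count=0: revealed 10 new [(4,1) (4,2) (4,3) (4,4) (4,5) (5,1) (5,2) (5,3) (5,4) (5,5)] -> total=11

Answer: 11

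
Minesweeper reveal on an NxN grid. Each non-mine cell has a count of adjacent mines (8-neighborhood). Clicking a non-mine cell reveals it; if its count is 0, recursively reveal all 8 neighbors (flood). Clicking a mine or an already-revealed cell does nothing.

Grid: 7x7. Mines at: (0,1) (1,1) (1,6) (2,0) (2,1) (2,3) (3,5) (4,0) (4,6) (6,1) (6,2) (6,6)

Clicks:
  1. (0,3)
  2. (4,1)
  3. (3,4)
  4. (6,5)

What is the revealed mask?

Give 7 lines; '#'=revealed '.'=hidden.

Click 1 (0,3) count=0: revealed 8 new [(0,2) (0,3) (0,4) (0,5) (1,2) (1,3) (1,4) (1,5)] -> total=8
Click 2 (4,1) count=1: revealed 1 new [(4,1)] -> total=9
Click 3 (3,4) count=2: revealed 1 new [(3,4)] -> total=10
Click 4 (6,5) count=1: revealed 1 new [(6,5)] -> total=11

Answer: ..####.
..####.
.......
....#..
.#.....
.......
.....#.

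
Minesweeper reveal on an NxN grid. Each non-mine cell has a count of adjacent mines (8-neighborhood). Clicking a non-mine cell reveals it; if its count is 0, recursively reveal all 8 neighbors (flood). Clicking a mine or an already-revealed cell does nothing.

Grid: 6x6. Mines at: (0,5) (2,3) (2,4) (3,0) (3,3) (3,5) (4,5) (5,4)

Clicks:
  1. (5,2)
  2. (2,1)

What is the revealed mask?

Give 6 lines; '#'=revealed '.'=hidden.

Answer: ......
......
.#....
......
####..
####..

Derivation:
Click 1 (5,2) count=0: revealed 8 new [(4,0) (4,1) (4,2) (4,3) (5,0) (5,1) (5,2) (5,3)] -> total=8
Click 2 (2,1) count=1: revealed 1 new [(2,1)] -> total=9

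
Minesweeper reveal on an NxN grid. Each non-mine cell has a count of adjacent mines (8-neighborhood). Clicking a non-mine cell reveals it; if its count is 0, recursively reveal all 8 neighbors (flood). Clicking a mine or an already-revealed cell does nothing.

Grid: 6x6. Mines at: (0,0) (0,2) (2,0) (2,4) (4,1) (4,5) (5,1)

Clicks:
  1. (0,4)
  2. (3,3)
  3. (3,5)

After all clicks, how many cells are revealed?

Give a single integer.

Click 1 (0,4) count=0: revealed 6 new [(0,3) (0,4) (0,5) (1,3) (1,4) (1,5)] -> total=6
Click 2 (3,3) count=1: revealed 1 new [(3,3)] -> total=7
Click 3 (3,5) count=2: revealed 1 new [(3,5)] -> total=8

Answer: 8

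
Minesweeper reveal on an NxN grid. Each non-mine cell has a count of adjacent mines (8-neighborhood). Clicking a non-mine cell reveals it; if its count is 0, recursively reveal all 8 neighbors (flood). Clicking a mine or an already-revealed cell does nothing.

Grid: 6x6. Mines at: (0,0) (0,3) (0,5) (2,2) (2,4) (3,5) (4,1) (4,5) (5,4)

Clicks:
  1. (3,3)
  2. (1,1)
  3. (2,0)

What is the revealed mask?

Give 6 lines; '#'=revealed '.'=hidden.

Click 1 (3,3) count=2: revealed 1 new [(3,3)] -> total=1
Click 2 (1,1) count=2: revealed 1 new [(1,1)] -> total=2
Click 3 (2,0) count=0: revealed 5 new [(1,0) (2,0) (2,1) (3,0) (3,1)] -> total=7

Answer: ......
##....
##....
##.#..
......
......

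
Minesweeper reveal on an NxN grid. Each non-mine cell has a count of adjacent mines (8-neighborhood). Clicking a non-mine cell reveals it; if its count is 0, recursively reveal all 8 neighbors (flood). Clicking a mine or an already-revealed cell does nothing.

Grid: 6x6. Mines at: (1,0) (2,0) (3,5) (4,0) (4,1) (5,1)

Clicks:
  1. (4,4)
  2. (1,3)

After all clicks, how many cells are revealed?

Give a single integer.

Answer: 27

Derivation:
Click 1 (4,4) count=1: revealed 1 new [(4,4)] -> total=1
Click 2 (1,3) count=0: revealed 26 new [(0,1) (0,2) (0,3) (0,4) (0,5) (1,1) (1,2) (1,3) (1,4) (1,5) (2,1) (2,2) (2,3) (2,4) (2,5) (3,1) (3,2) (3,3) (3,4) (4,2) (4,3) (4,5) (5,2) (5,3) (5,4) (5,5)] -> total=27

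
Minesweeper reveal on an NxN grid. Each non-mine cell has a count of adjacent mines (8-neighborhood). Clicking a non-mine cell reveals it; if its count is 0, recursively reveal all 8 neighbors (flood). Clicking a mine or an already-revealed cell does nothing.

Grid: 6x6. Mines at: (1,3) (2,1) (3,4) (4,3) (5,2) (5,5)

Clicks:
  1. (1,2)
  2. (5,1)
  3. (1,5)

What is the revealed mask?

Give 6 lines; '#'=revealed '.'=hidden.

Click 1 (1,2) count=2: revealed 1 new [(1,2)] -> total=1
Click 2 (5,1) count=1: revealed 1 new [(5,1)] -> total=2
Click 3 (1,5) count=0: revealed 6 new [(0,4) (0,5) (1,4) (1,5) (2,4) (2,5)] -> total=8

Answer: ....##
..#.##
....##
......
......
.#....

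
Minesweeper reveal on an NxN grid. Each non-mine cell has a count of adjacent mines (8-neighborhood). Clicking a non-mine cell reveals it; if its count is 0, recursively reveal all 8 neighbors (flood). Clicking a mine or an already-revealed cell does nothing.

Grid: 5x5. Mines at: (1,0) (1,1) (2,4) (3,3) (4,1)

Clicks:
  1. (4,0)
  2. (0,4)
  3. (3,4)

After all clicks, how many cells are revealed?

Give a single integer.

Click 1 (4,0) count=1: revealed 1 new [(4,0)] -> total=1
Click 2 (0,4) count=0: revealed 6 new [(0,2) (0,3) (0,4) (1,2) (1,3) (1,4)] -> total=7
Click 3 (3,4) count=2: revealed 1 new [(3,4)] -> total=8

Answer: 8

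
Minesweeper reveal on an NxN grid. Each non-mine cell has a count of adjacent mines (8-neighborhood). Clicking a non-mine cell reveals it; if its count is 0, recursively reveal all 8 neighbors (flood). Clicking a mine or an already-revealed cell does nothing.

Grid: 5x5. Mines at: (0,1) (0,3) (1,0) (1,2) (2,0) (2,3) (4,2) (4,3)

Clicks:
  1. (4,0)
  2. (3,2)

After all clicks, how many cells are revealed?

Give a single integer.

Click 1 (4,0) count=0: revealed 4 new [(3,0) (3,1) (4,0) (4,1)] -> total=4
Click 2 (3,2) count=3: revealed 1 new [(3,2)] -> total=5

Answer: 5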